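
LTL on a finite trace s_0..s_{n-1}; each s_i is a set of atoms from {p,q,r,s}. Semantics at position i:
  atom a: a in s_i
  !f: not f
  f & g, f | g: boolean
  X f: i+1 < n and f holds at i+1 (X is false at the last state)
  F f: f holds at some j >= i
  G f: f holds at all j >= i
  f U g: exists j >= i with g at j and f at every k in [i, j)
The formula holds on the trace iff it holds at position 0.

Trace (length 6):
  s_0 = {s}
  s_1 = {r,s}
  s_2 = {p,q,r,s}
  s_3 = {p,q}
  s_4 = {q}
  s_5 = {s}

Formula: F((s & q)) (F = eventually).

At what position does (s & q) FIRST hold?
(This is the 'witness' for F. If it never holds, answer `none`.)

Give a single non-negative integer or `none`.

s_0={s}: (s & q)=False s=True q=False
s_1={r,s}: (s & q)=False s=True q=False
s_2={p,q,r,s}: (s & q)=True s=True q=True
s_3={p,q}: (s & q)=False s=False q=True
s_4={q}: (s & q)=False s=False q=True
s_5={s}: (s & q)=False s=True q=False
F((s & q)) holds; first witness at position 2.

Answer: 2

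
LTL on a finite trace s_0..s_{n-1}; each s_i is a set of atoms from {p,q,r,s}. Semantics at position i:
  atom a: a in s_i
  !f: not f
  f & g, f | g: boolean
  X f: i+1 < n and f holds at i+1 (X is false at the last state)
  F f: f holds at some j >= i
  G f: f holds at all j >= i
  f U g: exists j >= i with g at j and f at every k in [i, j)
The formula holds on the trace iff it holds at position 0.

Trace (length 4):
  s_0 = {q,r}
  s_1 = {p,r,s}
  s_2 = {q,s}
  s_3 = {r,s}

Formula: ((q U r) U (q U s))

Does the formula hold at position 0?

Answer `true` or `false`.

Answer: true

Derivation:
s_0={q,r}: ((q U r) U (q U s))=True (q U r)=True q=True r=True (q U s)=True s=False
s_1={p,r,s}: ((q U r) U (q U s))=True (q U r)=True q=False r=True (q U s)=True s=True
s_2={q,s}: ((q U r) U (q U s))=True (q U r)=True q=True r=False (q U s)=True s=True
s_3={r,s}: ((q U r) U (q U s))=True (q U r)=True q=False r=True (q U s)=True s=True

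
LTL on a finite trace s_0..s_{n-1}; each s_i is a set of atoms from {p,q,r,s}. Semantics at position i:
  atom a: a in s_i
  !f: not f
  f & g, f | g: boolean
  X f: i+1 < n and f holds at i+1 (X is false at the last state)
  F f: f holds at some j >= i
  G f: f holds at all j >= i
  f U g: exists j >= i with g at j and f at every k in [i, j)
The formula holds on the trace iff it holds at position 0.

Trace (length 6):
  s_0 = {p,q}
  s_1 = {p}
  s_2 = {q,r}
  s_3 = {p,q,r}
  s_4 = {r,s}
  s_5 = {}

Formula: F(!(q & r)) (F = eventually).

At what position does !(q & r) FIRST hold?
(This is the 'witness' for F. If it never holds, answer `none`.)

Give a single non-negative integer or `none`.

s_0={p,q}: !(q & r)=True (q & r)=False q=True r=False
s_1={p}: !(q & r)=True (q & r)=False q=False r=False
s_2={q,r}: !(q & r)=False (q & r)=True q=True r=True
s_3={p,q,r}: !(q & r)=False (q & r)=True q=True r=True
s_4={r,s}: !(q & r)=True (q & r)=False q=False r=True
s_5={}: !(q & r)=True (q & r)=False q=False r=False
F(!(q & r)) holds; first witness at position 0.

Answer: 0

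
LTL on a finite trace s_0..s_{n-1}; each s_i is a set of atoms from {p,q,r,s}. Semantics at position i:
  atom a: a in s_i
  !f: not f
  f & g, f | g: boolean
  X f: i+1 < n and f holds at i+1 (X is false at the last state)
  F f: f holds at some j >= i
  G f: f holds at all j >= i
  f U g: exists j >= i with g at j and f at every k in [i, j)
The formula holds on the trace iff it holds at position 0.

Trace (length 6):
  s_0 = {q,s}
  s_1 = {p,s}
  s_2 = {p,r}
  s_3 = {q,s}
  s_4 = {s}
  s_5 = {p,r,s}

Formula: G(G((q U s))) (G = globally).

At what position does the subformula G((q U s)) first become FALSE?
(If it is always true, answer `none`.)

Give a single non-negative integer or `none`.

Answer: 0

Derivation:
s_0={q,s}: G((q U s))=False (q U s)=True q=True s=True
s_1={p,s}: G((q U s))=False (q U s)=True q=False s=True
s_2={p,r}: G((q U s))=False (q U s)=False q=False s=False
s_3={q,s}: G((q U s))=True (q U s)=True q=True s=True
s_4={s}: G((q U s))=True (q U s)=True q=False s=True
s_5={p,r,s}: G((q U s))=True (q U s)=True q=False s=True
G(G((q U s))) holds globally = False
First violation at position 0.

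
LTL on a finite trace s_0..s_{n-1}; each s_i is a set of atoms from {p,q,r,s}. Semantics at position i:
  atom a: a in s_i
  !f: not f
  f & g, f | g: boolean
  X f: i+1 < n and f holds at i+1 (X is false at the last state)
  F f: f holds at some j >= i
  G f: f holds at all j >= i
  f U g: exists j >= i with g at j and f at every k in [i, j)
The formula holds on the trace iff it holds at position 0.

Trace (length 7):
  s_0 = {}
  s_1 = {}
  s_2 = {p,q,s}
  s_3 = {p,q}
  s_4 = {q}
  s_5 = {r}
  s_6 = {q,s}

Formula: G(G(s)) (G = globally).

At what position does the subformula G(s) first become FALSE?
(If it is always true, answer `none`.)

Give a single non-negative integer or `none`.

Answer: 0

Derivation:
s_0={}: G(s)=False s=False
s_1={}: G(s)=False s=False
s_2={p,q,s}: G(s)=False s=True
s_3={p,q}: G(s)=False s=False
s_4={q}: G(s)=False s=False
s_5={r}: G(s)=False s=False
s_6={q,s}: G(s)=True s=True
G(G(s)) holds globally = False
First violation at position 0.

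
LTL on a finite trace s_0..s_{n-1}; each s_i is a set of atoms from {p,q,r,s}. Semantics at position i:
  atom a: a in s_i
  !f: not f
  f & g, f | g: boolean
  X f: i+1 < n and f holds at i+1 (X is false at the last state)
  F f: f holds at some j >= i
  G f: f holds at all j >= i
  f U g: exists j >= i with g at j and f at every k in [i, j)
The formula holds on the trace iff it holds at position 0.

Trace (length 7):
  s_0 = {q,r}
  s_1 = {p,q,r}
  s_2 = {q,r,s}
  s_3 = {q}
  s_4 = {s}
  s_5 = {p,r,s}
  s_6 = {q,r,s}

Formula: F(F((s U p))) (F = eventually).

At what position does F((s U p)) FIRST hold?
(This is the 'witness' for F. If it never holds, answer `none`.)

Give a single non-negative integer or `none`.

Answer: 0

Derivation:
s_0={q,r}: F((s U p))=True (s U p)=False s=False p=False
s_1={p,q,r}: F((s U p))=True (s U p)=True s=False p=True
s_2={q,r,s}: F((s U p))=True (s U p)=False s=True p=False
s_3={q}: F((s U p))=True (s U p)=False s=False p=False
s_4={s}: F((s U p))=True (s U p)=True s=True p=False
s_5={p,r,s}: F((s U p))=True (s U p)=True s=True p=True
s_6={q,r,s}: F((s U p))=False (s U p)=False s=True p=False
F(F((s U p))) holds; first witness at position 0.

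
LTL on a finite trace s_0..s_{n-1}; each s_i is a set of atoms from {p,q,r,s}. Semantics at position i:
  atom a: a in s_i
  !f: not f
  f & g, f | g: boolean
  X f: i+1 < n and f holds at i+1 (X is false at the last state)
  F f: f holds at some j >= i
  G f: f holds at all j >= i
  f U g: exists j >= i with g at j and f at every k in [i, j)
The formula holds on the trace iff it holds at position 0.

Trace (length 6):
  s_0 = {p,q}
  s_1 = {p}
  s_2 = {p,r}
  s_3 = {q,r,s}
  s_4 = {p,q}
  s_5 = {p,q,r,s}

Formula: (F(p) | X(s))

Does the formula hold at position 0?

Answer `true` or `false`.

Answer: true

Derivation:
s_0={p,q}: (F(p) | X(s))=True F(p)=True p=True X(s)=False s=False
s_1={p}: (F(p) | X(s))=True F(p)=True p=True X(s)=False s=False
s_2={p,r}: (F(p) | X(s))=True F(p)=True p=True X(s)=True s=False
s_3={q,r,s}: (F(p) | X(s))=True F(p)=True p=False X(s)=False s=True
s_4={p,q}: (F(p) | X(s))=True F(p)=True p=True X(s)=True s=False
s_5={p,q,r,s}: (F(p) | X(s))=True F(p)=True p=True X(s)=False s=True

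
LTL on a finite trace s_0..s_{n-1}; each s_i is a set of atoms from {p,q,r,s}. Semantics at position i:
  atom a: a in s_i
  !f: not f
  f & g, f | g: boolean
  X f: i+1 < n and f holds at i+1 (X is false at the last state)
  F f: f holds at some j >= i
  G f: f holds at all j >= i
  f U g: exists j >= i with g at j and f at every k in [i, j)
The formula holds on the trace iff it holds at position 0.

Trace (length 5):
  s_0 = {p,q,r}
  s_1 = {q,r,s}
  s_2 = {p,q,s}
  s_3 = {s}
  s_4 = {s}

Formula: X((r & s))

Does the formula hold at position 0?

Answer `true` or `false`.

s_0={p,q,r}: X((r & s))=True (r & s)=False r=True s=False
s_1={q,r,s}: X((r & s))=False (r & s)=True r=True s=True
s_2={p,q,s}: X((r & s))=False (r & s)=False r=False s=True
s_3={s}: X((r & s))=False (r & s)=False r=False s=True
s_4={s}: X((r & s))=False (r & s)=False r=False s=True

Answer: true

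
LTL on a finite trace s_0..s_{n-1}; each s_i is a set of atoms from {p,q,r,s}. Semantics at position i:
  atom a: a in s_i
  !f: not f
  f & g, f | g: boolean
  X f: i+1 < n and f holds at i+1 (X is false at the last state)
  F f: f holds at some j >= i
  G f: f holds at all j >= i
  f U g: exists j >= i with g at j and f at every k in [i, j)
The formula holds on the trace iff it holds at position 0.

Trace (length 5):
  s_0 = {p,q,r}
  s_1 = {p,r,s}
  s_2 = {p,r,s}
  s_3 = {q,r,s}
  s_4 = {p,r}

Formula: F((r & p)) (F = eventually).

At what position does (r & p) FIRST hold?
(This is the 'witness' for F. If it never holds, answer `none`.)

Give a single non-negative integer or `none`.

s_0={p,q,r}: (r & p)=True r=True p=True
s_1={p,r,s}: (r & p)=True r=True p=True
s_2={p,r,s}: (r & p)=True r=True p=True
s_3={q,r,s}: (r & p)=False r=True p=False
s_4={p,r}: (r & p)=True r=True p=True
F((r & p)) holds; first witness at position 0.

Answer: 0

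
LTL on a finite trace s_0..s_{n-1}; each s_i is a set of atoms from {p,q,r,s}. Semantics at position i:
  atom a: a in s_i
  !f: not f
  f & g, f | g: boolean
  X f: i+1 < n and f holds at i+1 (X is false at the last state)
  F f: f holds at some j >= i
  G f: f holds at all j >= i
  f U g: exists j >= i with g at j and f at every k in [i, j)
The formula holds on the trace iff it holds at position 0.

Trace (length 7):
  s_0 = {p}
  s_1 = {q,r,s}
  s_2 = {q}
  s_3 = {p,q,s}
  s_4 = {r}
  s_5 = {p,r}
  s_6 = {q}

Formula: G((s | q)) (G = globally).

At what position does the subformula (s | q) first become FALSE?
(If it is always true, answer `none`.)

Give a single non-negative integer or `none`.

s_0={p}: (s | q)=False s=False q=False
s_1={q,r,s}: (s | q)=True s=True q=True
s_2={q}: (s | q)=True s=False q=True
s_3={p,q,s}: (s | q)=True s=True q=True
s_4={r}: (s | q)=False s=False q=False
s_5={p,r}: (s | q)=False s=False q=False
s_6={q}: (s | q)=True s=False q=True
G((s | q)) holds globally = False
First violation at position 0.

Answer: 0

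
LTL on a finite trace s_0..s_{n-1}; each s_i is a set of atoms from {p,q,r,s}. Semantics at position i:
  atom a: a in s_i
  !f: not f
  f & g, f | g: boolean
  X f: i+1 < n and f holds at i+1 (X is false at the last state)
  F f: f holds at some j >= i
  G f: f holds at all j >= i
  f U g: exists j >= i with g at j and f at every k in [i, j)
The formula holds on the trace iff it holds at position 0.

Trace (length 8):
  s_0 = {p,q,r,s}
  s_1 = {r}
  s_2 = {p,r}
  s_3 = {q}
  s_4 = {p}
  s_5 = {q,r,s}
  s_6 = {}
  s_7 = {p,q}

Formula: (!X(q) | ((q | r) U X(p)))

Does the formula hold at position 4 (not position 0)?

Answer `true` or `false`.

s_0={p,q,r,s}: (!X(q) | ((q | r) U X(p)))=True !X(q)=True X(q)=False q=True ((q | r) U X(p))=True (q | r)=True r=True X(p)=False p=True
s_1={r}: (!X(q) | ((q | r) U X(p)))=True !X(q)=True X(q)=False q=False ((q | r) U X(p))=True (q | r)=True r=True X(p)=True p=False
s_2={p,r}: (!X(q) | ((q | r) U X(p)))=True !X(q)=False X(q)=True q=False ((q | r) U X(p))=True (q | r)=True r=True X(p)=False p=True
s_3={q}: (!X(q) | ((q | r) U X(p)))=True !X(q)=True X(q)=False q=True ((q | r) U X(p))=True (q | r)=True r=False X(p)=True p=False
s_4={p}: (!X(q) | ((q | r) U X(p)))=False !X(q)=False X(q)=True q=False ((q | r) U X(p))=False (q | r)=False r=False X(p)=False p=True
s_5={q,r,s}: (!X(q) | ((q | r) U X(p)))=True !X(q)=True X(q)=False q=True ((q | r) U X(p))=True (q | r)=True r=True X(p)=False p=False
s_6={}: (!X(q) | ((q | r) U X(p)))=True !X(q)=False X(q)=True q=False ((q | r) U X(p))=True (q | r)=False r=False X(p)=True p=False
s_7={p,q}: (!X(q) | ((q | r) U X(p)))=True !X(q)=True X(q)=False q=True ((q | r) U X(p))=False (q | r)=True r=False X(p)=False p=True
Evaluating at position 4: result = False

Answer: false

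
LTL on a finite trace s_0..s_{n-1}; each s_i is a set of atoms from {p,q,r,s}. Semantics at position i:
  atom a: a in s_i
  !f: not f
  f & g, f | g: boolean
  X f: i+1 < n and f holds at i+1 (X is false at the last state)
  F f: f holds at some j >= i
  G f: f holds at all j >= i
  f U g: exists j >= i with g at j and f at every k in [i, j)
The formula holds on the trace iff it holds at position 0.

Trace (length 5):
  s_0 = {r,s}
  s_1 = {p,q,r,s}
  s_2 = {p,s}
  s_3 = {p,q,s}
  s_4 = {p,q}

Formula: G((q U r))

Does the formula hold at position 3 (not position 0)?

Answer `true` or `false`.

Answer: false

Derivation:
s_0={r,s}: G((q U r))=False (q U r)=True q=False r=True
s_1={p,q,r,s}: G((q U r))=False (q U r)=True q=True r=True
s_2={p,s}: G((q U r))=False (q U r)=False q=False r=False
s_3={p,q,s}: G((q U r))=False (q U r)=False q=True r=False
s_4={p,q}: G((q U r))=False (q U r)=False q=True r=False
Evaluating at position 3: result = False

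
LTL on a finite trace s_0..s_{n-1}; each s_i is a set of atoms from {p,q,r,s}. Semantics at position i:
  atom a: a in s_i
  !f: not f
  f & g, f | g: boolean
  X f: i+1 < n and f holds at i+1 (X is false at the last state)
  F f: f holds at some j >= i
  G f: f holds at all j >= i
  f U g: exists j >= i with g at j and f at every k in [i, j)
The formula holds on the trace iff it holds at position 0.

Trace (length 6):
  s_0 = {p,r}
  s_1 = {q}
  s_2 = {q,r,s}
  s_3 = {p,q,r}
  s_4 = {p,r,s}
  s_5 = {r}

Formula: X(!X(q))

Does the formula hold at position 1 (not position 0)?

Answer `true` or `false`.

s_0={p,r}: X(!X(q))=False !X(q)=False X(q)=True q=False
s_1={q}: X(!X(q))=False !X(q)=False X(q)=True q=True
s_2={q,r,s}: X(!X(q))=True !X(q)=False X(q)=True q=True
s_3={p,q,r}: X(!X(q))=True !X(q)=True X(q)=False q=True
s_4={p,r,s}: X(!X(q))=True !X(q)=True X(q)=False q=False
s_5={r}: X(!X(q))=False !X(q)=True X(q)=False q=False
Evaluating at position 1: result = False

Answer: false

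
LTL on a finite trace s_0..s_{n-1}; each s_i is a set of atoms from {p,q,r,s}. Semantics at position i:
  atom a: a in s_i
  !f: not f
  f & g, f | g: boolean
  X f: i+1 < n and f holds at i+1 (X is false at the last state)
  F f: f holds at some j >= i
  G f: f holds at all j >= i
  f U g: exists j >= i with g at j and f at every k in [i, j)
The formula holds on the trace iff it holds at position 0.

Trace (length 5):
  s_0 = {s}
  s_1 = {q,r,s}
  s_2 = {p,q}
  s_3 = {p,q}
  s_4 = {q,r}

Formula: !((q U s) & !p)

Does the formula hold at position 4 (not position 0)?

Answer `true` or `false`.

Answer: true

Derivation:
s_0={s}: !((q U s) & !p)=False ((q U s) & !p)=True (q U s)=True q=False s=True !p=True p=False
s_1={q,r,s}: !((q U s) & !p)=False ((q U s) & !p)=True (q U s)=True q=True s=True !p=True p=False
s_2={p,q}: !((q U s) & !p)=True ((q U s) & !p)=False (q U s)=False q=True s=False !p=False p=True
s_3={p,q}: !((q U s) & !p)=True ((q U s) & !p)=False (q U s)=False q=True s=False !p=False p=True
s_4={q,r}: !((q U s) & !p)=True ((q U s) & !p)=False (q U s)=False q=True s=False !p=True p=False
Evaluating at position 4: result = True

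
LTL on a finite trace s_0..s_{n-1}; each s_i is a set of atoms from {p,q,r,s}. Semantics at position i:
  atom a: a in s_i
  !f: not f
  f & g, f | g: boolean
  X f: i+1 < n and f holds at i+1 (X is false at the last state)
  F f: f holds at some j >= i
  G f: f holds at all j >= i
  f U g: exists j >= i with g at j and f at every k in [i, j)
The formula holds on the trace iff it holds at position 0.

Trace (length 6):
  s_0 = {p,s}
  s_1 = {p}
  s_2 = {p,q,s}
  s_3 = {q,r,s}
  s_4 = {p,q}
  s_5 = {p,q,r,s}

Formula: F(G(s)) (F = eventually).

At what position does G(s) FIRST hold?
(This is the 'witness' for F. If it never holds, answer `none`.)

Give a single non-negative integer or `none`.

s_0={p,s}: G(s)=False s=True
s_1={p}: G(s)=False s=False
s_2={p,q,s}: G(s)=False s=True
s_3={q,r,s}: G(s)=False s=True
s_4={p,q}: G(s)=False s=False
s_5={p,q,r,s}: G(s)=True s=True
F(G(s)) holds; first witness at position 5.

Answer: 5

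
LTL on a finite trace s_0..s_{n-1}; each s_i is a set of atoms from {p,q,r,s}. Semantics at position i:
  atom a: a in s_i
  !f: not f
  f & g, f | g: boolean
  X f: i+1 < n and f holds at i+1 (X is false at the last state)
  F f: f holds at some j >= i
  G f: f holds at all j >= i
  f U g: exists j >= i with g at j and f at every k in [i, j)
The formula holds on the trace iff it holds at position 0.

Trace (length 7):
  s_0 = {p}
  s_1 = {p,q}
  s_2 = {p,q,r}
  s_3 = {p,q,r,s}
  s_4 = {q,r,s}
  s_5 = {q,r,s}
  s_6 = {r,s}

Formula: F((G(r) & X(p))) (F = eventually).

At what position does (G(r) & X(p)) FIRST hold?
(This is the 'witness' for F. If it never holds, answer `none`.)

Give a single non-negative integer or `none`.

Answer: 2

Derivation:
s_0={p}: (G(r) & X(p))=False G(r)=False r=False X(p)=True p=True
s_1={p,q}: (G(r) & X(p))=False G(r)=False r=False X(p)=True p=True
s_2={p,q,r}: (G(r) & X(p))=True G(r)=True r=True X(p)=True p=True
s_3={p,q,r,s}: (G(r) & X(p))=False G(r)=True r=True X(p)=False p=True
s_4={q,r,s}: (G(r) & X(p))=False G(r)=True r=True X(p)=False p=False
s_5={q,r,s}: (G(r) & X(p))=False G(r)=True r=True X(p)=False p=False
s_6={r,s}: (G(r) & X(p))=False G(r)=True r=True X(p)=False p=False
F((G(r) & X(p))) holds; first witness at position 2.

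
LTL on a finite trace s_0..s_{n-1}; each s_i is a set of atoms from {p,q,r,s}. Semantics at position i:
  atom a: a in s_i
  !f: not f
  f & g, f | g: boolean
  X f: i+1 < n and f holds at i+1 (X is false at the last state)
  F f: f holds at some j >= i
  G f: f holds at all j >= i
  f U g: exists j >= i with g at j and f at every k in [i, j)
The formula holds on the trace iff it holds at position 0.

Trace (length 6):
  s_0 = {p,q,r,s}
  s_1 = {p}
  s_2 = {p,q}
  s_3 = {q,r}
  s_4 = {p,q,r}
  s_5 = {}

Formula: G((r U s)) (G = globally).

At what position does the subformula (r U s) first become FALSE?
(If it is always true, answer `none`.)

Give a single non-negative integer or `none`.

Answer: 1

Derivation:
s_0={p,q,r,s}: (r U s)=True r=True s=True
s_1={p}: (r U s)=False r=False s=False
s_2={p,q}: (r U s)=False r=False s=False
s_3={q,r}: (r U s)=False r=True s=False
s_4={p,q,r}: (r U s)=False r=True s=False
s_5={}: (r U s)=False r=False s=False
G((r U s)) holds globally = False
First violation at position 1.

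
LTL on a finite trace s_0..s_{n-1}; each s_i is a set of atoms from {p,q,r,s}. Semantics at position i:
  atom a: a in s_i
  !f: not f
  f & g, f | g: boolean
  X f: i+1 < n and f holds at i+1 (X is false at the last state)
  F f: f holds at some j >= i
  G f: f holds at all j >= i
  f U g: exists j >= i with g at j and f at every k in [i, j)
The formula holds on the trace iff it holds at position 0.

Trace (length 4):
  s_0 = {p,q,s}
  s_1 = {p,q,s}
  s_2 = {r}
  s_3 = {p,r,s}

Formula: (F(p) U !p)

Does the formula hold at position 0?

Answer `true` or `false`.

s_0={p,q,s}: (F(p) U !p)=True F(p)=True p=True !p=False
s_1={p,q,s}: (F(p) U !p)=True F(p)=True p=True !p=False
s_2={r}: (F(p) U !p)=True F(p)=True p=False !p=True
s_3={p,r,s}: (F(p) U !p)=False F(p)=True p=True !p=False

Answer: true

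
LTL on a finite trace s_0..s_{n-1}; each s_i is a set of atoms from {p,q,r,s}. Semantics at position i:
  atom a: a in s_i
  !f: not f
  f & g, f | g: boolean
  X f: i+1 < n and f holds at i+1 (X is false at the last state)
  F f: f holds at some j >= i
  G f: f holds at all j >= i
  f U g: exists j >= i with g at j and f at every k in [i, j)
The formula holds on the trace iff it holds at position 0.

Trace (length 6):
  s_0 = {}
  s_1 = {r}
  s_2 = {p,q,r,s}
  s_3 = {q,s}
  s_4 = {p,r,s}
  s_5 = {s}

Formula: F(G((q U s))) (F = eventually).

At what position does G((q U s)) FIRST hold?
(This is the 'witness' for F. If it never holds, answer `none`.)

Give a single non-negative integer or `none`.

s_0={}: G((q U s))=False (q U s)=False q=False s=False
s_1={r}: G((q U s))=False (q U s)=False q=False s=False
s_2={p,q,r,s}: G((q U s))=True (q U s)=True q=True s=True
s_3={q,s}: G((q U s))=True (q U s)=True q=True s=True
s_4={p,r,s}: G((q U s))=True (q U s)=True q=False s=True
s_5={s}: G((q U s))=True (q U s)=True q=False s=True
F(G((q U s))) holds; first witness at position 2.

Answer: 2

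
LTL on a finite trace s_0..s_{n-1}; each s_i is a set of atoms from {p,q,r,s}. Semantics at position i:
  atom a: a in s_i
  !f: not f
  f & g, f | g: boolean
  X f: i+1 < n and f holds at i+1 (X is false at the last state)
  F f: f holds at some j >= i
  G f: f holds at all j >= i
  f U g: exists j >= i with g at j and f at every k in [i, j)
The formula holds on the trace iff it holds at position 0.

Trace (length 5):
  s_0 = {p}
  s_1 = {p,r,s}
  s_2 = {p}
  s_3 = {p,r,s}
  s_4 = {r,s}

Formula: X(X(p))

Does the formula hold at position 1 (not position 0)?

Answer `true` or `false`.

Answer: true

Derivation:
s_0={p}: X(X(p))=True X(p)=True p=True
s_1={p,r,s}: X(X(p))=True X(p)=True p=True
s_2={p}: X(X(p))=False X(p)=True p=True
s_3={p,r,s}: X(X(p))=False X(p)=False p=True
s_4={r,s}: X(X(p))=False X(p)=False p=False
Evaluating at position 1: result = True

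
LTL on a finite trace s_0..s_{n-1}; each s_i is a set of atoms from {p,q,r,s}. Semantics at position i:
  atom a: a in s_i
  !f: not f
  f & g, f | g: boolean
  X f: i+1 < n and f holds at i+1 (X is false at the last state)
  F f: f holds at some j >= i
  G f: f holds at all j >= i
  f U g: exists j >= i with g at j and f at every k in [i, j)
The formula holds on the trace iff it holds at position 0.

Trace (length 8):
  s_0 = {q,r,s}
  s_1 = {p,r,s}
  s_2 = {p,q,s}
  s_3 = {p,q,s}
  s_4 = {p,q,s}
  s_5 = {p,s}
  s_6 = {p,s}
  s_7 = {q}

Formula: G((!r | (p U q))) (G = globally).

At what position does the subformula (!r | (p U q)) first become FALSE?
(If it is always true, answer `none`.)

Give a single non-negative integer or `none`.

Answer: none

Derivation:
s_0={q,r,s}: (!r | (p U q))=True !r=False r=True (p U q)=True p=False q=True
s_1={p,r,s}: (!r | (p U q))=True !r=False r=True (p U q)=True p=True q=False
s_2={p,q,s}: (!r | (p U q))=True !r=True r=False (p U q)=True p=True q=True
s_3={p,q,s}: (!r | (p U q))=True !r=True r=False (p U q)=True p=True q=True
s_4={p,q,s}: (!r | (p U q))=True !r=True r=False (p U q)=True p=True q=True
s_5={p,s}: (!r | (p U q))=True !r=True r=False (p U q)=True p=True q=False
s_6={p,s}: (!r | (p U q))=True !r=True r=False (p U q)=True p=True q=False
s_7={q}: (!r | (p U q))=True !r=True r=False (p U q)=True p=False q=True
G((!r | (p U q))) holds globally = True
No violation — formula holds at every position.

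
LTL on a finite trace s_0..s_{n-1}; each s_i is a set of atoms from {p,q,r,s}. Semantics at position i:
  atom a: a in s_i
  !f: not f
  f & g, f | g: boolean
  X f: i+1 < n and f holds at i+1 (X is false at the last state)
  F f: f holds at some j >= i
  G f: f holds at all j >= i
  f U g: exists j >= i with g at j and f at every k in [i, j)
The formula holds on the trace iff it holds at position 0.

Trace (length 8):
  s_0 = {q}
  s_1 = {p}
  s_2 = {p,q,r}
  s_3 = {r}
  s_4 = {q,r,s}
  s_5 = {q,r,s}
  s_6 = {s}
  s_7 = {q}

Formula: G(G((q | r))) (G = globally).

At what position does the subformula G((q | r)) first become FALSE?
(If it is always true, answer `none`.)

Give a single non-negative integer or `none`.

Answer: 0

Derivation:
s_0={q}: G((q | r))=False (q | r)=True q=True r=False
s_1={p}: G((q | r))=False (q | r)=False q=False r=False
s_2={p,q,r}: G((q | r))=False (q | r)=True q=True r=True
s_3={r}: G((q | r))=False (q | r)=True q=False r=True
s_4={q,r,s}: G((q | r))=False (q | r)=True q=True r=True
s_5={q,r,s}: G((q | r))=False (q | r)=True q=True r=True
s_6={s}: G((q | r))=False (q | r)=False q=False r=False
s_7={q}: G((q | r))=True (q | r)=True q=True r=False
G(G((q | r))) holds globally = False
First violation at position 0.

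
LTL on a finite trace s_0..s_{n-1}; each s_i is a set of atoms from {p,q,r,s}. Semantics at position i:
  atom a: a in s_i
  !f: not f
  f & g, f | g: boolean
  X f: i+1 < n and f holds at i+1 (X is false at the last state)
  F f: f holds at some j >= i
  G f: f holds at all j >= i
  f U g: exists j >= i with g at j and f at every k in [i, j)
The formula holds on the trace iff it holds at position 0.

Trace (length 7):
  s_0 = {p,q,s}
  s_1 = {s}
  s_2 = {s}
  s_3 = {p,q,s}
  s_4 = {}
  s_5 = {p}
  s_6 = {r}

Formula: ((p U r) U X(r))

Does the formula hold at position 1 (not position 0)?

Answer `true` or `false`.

Answer: false

Derivation:
s_0={p,q,s}: ((p U r) U X(r))=False (p U r)=False p=True r=False X(r)=False
s_1={s}: ((p U r) U X(r))=False (p U r)=False p=False r=False X(r)=False
s_2={s}: ((p U r) U X(r))=False (p U r)=False p=False r=False X(r)=False
s_3={p,q,s}: ((p U r) U X(r))=False (p U r)=False p=True r=False X(r)=False
s_4={}: ((p U r) U X(r))=False (p U r)=False p=False r=False X(r)=False
s_5={p}: ((p U r) U X(r))=True (p U r)=True p=True r=False X(r)=True
s_6={r}: ((p U r) U X(r))=False (p U r)=True p=False r=True X(r)=False
Evaluating at position 1: result = False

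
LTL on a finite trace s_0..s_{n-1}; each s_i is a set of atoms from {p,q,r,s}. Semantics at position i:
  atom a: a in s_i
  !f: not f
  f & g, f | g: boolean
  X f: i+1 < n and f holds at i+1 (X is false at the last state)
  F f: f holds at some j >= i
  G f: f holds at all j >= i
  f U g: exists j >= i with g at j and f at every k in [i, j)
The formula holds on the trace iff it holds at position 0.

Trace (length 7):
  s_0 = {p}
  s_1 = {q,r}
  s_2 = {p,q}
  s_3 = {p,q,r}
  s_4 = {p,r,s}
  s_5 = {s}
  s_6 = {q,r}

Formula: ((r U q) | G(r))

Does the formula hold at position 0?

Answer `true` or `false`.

Answer: false

Derivation:
s_0={p}: ((r U q) | G(r))=False (r U q)=False r=False q=False G(r)=False
s_1={q,r}: ((r U q) | G(r))=True (r U q)=True r=True q=True G(r)=False
s_2={p,q}: ((r U q) | G(r))=True (r U q)=True r=False q=True G(r)=False
s_3={p,q,r}: ((r U q) | G(r))=True (r U q)=True r=True q=True G(r)=False
s_4={p,r,s}: ((r U q) | G(r))=False (r U q)=False r=True q=False G(r)=False
s_5={s}: ((r U q) | G(r))=False (r U q)=False r=False q=False G(r)=False
s_6={q,r}: ((r U q) | G(r))=True (r U q)=True r=True q=True G(r)=True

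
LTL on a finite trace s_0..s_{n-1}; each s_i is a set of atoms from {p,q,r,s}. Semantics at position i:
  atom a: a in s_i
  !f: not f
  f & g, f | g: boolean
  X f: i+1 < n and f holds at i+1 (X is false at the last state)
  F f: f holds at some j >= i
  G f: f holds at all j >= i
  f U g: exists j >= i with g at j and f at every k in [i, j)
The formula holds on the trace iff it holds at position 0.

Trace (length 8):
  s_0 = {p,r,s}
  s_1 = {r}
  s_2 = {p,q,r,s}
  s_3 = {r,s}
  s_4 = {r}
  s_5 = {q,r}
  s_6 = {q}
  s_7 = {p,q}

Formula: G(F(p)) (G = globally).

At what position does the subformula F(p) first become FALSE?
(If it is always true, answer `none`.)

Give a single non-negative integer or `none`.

s_0={p,r,s}: F(p)=True p=True
s_1={r}: F(p)=True p=False
s_2={p,q,r,s}: F(p)=True p=True
s_3={r,s}: F(p)=True p=False
s_4={r}: F(p)=True p=False
s_5={q,r}: F(p)=True p=False
s_6={q}: F(p)=True p=False
s_7={p,q}: F(p)=True p=True
G(F(p)) holds globally = True
No violation — formula holds at every position.

Answer: none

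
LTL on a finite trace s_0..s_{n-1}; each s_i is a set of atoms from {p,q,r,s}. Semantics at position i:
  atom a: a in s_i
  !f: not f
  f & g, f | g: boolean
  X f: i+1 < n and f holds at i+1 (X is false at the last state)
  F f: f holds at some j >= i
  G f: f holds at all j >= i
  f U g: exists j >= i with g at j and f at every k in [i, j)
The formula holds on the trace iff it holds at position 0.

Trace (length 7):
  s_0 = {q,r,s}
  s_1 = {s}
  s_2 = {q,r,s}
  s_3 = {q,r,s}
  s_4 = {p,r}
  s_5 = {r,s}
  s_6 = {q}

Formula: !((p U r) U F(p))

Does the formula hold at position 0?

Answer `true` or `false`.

Answer: false

Derivation:
s_0={q,r,s}: !((p U r) U F(p))=False ((p U r) U F(p))=True (p U r)=True p=False r=True F(p)=True
s_1={s}: !((p U r) U F(p))=False ((p U r) U F(p))=True (p U r)=False p=False r=False F(p)=True
s_2={q,r,s}: !((p U r) U F(p))=False ((p U r) U F(p))=True (p U r)=True p=False r=True F(p)=True
s_3={q,r,s}: !((p U r) U F(p))=False ((p U r) U F(p))=True (p U r)=True p=False r=True F(p)=True
s_4={p,r}: !((p U r) U F(p))=False ((p U r) U F(p))=True (p U r)=True p=True r=True F(p)=True
s_5={r,s}: !((p U r) U F(p))=True ((p U r) U F(p))=False (p U r)=True p=False r=True F(p)=False
s_6={q}: !((p U r) U F(p))=True ((p U r) U F(p))=False (p U r)=False p=False r=False F(p)=False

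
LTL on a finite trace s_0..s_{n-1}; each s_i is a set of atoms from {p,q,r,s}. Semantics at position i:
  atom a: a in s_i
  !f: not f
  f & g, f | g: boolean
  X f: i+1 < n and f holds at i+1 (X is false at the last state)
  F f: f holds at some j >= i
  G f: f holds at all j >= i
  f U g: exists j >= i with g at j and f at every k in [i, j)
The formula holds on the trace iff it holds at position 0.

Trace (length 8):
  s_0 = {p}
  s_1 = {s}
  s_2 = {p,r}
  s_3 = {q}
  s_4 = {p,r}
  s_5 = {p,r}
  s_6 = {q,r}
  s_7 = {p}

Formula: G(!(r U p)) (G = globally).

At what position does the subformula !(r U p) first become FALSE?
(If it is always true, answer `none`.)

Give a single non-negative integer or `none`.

Answer: 0

Derivation:
s_0={p}: !(r U p)=False (r U p)=True r=False p=True
s_1={s}: !(r U p)=True (r U p)=False r=False p=False
s_2={p,r}: !(r U p)=False (r U p)=True r=True p=True
s_3={q}: !(r U p)=True (r U p)=False r=False p=False
s_4={p,r}: !(r U p)=False (r U p)=True r=True p=True
s_5={p,r}: !(r U p)=False (r U p)=True r=True p=True
s_6={q,r}: !(r U p)=False (r U p)=True r=True p=False
s_7={p}: !(r U p)=False (r U p)=True r=False p=True
G(!(r U p)) holds globally = False
First violation at position 0.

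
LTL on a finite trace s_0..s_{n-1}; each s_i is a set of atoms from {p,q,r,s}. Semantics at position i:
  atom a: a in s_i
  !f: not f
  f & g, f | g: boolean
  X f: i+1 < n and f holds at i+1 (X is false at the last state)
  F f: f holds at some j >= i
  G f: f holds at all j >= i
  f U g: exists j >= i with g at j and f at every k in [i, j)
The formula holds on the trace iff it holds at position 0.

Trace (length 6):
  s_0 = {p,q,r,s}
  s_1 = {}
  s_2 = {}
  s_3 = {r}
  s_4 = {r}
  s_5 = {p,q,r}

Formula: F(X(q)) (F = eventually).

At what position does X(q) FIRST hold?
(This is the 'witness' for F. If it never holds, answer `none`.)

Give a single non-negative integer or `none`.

s_0={p,q,r,s}: X(q)=False q=True
s_1={}: X(q)=False q=False
s_2={}: X(q)=False q=False
s_3={r}: X(q)=False q=False
s_4={r}: X(q)=True q=False
s_5={p,q,r}: X(q)=False q=True
F(X(q)) holds; first witness at position 4.

Answer: 4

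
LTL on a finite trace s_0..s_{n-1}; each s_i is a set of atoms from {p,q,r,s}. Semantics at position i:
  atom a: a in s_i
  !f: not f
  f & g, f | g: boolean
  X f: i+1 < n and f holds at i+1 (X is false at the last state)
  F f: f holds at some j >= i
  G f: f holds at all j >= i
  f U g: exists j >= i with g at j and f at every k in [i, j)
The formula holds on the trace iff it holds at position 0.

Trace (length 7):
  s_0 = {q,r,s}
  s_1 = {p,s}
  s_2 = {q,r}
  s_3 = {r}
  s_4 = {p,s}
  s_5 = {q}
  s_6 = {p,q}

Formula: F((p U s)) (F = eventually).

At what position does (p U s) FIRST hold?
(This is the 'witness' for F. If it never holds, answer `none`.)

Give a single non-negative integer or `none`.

Answer: 0

Derivation:
s_0={q,r,s}: (p U s)=True p=False s=True
s_1={p,s}: (p U s)=True p=True s=True
s_2={q,r}: (p U s)=False p=False s=False
s_3={r}: (p U s)=False p=False s=False
s_4={p,s}: (p U s)=True p=True s=True
s_5={q}: (p U s)=False p=False s=False
s_6={p,q}: (p U s)=False p=True s=False
F((p U s)) holds; first witness at position 0.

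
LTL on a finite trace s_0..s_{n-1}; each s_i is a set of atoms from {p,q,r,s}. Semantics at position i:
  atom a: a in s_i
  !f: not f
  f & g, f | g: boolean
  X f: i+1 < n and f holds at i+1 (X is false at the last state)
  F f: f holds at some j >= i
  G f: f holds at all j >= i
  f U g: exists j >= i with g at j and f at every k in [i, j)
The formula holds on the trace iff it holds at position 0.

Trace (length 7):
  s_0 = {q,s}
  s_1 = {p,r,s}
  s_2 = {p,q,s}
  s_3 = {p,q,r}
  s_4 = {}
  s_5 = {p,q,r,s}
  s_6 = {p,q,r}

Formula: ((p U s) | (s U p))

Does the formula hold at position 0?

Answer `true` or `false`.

Answer: true

Derivation:
s_0={q,s}: ((p U s) | (s U p))=True (p U s)=True p=False s=True (s U p)=True
s_1={p,r,s}: ((p U s) | (s U p))=True (p U s)=True p=True s=True (s U p)=True
s_2={p,q,s}: ((p U s) | (s U p))=True (p U s)=True p=True s=True (s U p)=True
s_3={p,q,r}: ((p U s) | (s U p))=True (p U s)=False p=True s=False (s U p)=True
s_4={}: ((p U s) | (s U p))=False (p U s)=False p=False s=False (s U p)=False
s_5={p,q,r,s}: ((p U s) | (s U p))=True (p U s)=True p=True s=True (s U p)=True
s_6={p,q,r}: ((p U s) | (s U p))=True (p U s)=False p=True s=False (s U p)=True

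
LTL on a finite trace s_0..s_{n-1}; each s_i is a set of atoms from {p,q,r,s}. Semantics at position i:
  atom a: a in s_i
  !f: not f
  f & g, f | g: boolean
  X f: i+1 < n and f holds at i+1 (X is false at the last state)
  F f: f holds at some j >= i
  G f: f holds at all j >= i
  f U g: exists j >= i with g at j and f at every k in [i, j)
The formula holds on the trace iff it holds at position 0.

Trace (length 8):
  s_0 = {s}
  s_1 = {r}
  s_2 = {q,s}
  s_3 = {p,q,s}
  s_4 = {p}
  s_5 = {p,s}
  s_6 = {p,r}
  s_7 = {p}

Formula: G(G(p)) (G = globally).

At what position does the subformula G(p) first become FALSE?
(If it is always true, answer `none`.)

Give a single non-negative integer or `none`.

s_0={s}: G(p)=False p=False
s_1={r}: G(p)=False p=False
s_2={q,s}: G(p)=False p=False
s_3={p,q,s}: G(p)=True p=True
s_4={p}: G(p)=True p=True
s_5={p,s}: G(p)=True p=True
s_6={p,r}: G(p)=True p=True
s_7={p}: G(p)=True p=True
G(G(p)) holds globally = False
First violation at position 0.

Answer: 0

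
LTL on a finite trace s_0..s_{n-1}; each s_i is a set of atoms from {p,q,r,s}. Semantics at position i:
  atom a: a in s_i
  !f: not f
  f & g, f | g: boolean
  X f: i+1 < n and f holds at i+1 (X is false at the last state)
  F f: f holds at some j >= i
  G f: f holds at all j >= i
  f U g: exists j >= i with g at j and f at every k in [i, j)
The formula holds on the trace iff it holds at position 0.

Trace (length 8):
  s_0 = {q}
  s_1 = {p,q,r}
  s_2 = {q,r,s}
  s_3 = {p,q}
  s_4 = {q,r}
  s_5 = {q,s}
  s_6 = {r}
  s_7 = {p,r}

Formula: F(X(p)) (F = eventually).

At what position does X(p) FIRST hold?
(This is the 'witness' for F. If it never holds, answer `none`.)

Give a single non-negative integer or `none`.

s_0={q}: X(p)=True p=False
s_1={p,q,r}: X(p)=False p=True
s_2={q,r,s}: X(p)=True p=False
s_3={p,q}: X(p)=False p=True
s_4={q,r}: X(p)=False p=False
s_5={q,s}: X(p)=False p=False
s_6={r}: X(p)=True p=False
s_7={p,r}: X(p)=False p=True
F(X(p)) holds; first witness at position 0.

Answer: 0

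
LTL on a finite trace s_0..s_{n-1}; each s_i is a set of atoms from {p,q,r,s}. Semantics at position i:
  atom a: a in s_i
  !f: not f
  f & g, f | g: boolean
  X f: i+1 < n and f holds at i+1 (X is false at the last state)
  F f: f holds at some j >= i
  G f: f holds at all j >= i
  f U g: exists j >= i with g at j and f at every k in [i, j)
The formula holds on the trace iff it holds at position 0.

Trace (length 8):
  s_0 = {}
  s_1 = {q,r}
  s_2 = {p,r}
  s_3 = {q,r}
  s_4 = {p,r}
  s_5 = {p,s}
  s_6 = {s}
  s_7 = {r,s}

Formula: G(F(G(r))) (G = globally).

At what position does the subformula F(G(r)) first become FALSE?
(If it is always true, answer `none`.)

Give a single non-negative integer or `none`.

Answer: none

Derivation:
s_0={}: F(G(r))=True G(r)=False r=False
s_1={q,r}: F(G(r))=True G(r)=False r=True
s_2={p,r}: F(G(r))=True G(r)=False r=True
s_3={q,r}: F(G(r))=True G(r)=False r=True
s_4={p,r}: F(G(r))=True G(r)=False r=True
s_5={p,s}: F(G(r))=True G(r)=False r=False
s_6={s}: F(G(r))=True G(r)=False r=False
s_7={r,s}: F(G(r))=True G(r)=True r=True
G(F(G(r))) holds globally = True
No violation — formula holds at every position.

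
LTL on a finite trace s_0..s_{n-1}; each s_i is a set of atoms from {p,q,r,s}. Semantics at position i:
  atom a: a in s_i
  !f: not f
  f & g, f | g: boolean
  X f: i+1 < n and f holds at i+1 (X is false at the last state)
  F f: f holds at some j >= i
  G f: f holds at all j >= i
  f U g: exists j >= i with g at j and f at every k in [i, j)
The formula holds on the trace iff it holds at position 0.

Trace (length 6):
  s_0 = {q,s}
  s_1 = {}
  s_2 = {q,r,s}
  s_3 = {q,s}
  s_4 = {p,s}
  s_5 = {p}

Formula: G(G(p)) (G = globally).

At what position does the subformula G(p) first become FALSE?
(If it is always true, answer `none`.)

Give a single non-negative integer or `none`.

s_0={q,s}: G(p)=False p=False
s_1={}: G(p)=False p=False
s_2={q,r,s}: G(p)=False p=False
s_3={q,s}: G(p)=False p=False
s_4={p,s}: G(p)=True p=True
s_5={p}: G(p)=True p=True
G(G(p)) holds globally = False
First violation at position 0.

Answer: 0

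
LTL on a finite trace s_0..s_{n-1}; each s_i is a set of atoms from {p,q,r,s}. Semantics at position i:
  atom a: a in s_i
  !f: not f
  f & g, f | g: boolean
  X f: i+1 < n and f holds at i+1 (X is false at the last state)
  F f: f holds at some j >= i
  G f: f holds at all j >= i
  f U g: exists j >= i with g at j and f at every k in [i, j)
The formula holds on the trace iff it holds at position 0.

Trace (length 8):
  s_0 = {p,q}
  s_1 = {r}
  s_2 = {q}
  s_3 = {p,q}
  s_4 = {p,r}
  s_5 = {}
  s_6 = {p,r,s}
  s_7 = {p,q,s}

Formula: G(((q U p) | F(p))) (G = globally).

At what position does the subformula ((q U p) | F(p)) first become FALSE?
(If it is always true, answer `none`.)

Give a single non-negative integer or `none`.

s_0={p,q}: ((q U p) | F(p))=True (q U p)=True q=True p=True F(p)=True
s_1={r}: ((q U p) | F(p))=True (q U p)=False q=False p=False F(p)=True
s_2={q}: ((q U p) | F(p))=True (q U p)=True q=True p=False F(p)=True
s_3={p,q}: ((q U p) | F(p))=True (q U p)=True q=True p=True F(p)=True
s_4={p,r}: ((q U p) | F(p))=True (q U p)=True q=False p=True F(p)=True
s_5={}: ((q U p) | F(p))=True (q U p)=False q=False p=False F(p)=True
s_6={p,r,s}: ((q U p) | F(p))=True (q U p)=True q=False p=True F(p)=True
s_7={p,q,s}: ((q U p) | F(p))=True (q U p)=True q=True p=True F(p)=True
G(((q U p) | F(p))) holds globally = True
No violation — formula holds at every position.

Answer: none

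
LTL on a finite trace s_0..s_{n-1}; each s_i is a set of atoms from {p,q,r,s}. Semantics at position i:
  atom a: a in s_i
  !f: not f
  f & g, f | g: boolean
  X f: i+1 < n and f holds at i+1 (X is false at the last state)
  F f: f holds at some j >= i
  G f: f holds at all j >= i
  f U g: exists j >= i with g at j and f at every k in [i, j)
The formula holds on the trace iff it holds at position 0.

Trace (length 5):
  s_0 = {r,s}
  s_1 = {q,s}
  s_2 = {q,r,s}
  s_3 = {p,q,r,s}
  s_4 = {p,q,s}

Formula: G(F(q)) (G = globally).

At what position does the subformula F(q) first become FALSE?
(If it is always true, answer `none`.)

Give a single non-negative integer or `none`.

s_0={r,s}: F(q)=True q=False
s_1={q,s}: F(q)=True q=True
s_2={q,r,s}: F(q)=True q=True
s_3={p,q,r,s}: F(q)=True q=True
s_4={p,q,s}: F(q)=True q=True
G(F(q)) holds globally = True
No violation — formula holds at every position.

Answer: none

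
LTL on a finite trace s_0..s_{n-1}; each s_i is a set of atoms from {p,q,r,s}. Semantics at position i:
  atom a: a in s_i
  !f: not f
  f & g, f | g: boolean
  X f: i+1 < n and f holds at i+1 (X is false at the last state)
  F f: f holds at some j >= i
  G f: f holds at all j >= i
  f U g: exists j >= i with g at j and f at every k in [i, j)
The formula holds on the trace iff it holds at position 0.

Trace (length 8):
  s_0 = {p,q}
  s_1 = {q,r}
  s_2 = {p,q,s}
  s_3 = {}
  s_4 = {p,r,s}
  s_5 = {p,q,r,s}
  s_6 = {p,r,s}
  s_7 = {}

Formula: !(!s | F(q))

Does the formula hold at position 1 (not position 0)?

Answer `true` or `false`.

s_0={p,q}: !(!s | F(q))=False (!s | F(q))=True !s=True s=False F(q)=True q=True
s_1={q,r}: !(!s | F(q))=False (!s | F(q))=True !s=True s=False F(q)=True q=True
s_2={p,q,s}: !(!s | F(q))=False (!s | F(q))=True !s=False s=True F(q)=True q=True
s_3={}: !(!s | F(q))=False (!s | F(q))=True !s=True s=False F(q)=True q=False
s_4={p,r,s}: !(!s | F(q))=False (!s | F(q))=True !s=False s=True F(q)=True q=False
s_5={p,q,r,s}: !(!s | F(q))=False (!s | F(q))=True !s=False s=True F(q)=True q=True
s_6={p,r,s}: !(!s | F(q))=True (!s | F(q))=False !s=False s=True F(q)=False q=False
s_7={}: !(!s | F(q))=False (!s | F(q))=True !s=True s=False F(q)=False q=False
Evaluating at position 1: result = False

Answer: false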